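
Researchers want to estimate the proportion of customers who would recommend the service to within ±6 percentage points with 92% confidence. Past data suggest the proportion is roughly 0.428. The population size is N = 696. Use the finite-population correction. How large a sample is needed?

For a proportion with margin E = 0.06 at 92% confidence, z = 1.751.
n = p̂(1−p̂)(z/E)² = 0.428 × 0.572 × (1.751/0.06)² = 208.50 — call this n₀.
Finite-population correction with N = 696: n = n₀ / (1 + (n₀−1)/N) = 208.50 / 1.298 = 160.63
Round up: n = 161.

161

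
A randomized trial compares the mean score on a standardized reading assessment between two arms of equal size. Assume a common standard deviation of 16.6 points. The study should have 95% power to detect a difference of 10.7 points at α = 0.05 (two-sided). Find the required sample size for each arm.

63 per group

For two equal groups, n per group = 2·((z_{α/2} + z_β)·σ/δ)².
z_{α/2} = 1.960; z_β = 1.645 (power 95%).
n = 2 × (3.605 × 16.6 / 10.7)² = 2 × 31.28 = 62.56
Round up: n = 63 per group.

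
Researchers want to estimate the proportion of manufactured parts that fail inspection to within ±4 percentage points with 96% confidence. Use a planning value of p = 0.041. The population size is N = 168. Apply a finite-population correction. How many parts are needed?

For a proportion with margin E = 0.04 at 96% confidence, z = 2.054.
n = p̂(1−p̂)(z/E)² = 0.041 × 0.959 × (2.054/0.04)² = 103.68 — call this n₀.
Finite-population correction with N = 168: n = n₀ / (1 + (n₀−1)/N) = 103.68 / 1.611 = 64.36
Round up: n = 65.

n = 65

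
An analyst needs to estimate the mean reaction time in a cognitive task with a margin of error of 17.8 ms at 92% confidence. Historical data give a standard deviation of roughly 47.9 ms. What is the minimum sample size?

For a mean, the margin of error is E = z·σ/√n, so n = (zσ/E)².
At 92% confidence, z = 1.751.
n = (1.751 × 47.9 / 17.8)² = 22.20
Round up: n = 23.

n = 23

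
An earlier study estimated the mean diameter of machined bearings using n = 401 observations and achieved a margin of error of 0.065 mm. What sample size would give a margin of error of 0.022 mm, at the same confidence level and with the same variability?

Margin of error scales as 1/√n, so n₂ = n₁·(E₁/E₂)².
n₂ = 401 × (0.065/0.022)² = 401 × 8.729 = 3500.33
Round up: n₂ = 3501.

n = 3501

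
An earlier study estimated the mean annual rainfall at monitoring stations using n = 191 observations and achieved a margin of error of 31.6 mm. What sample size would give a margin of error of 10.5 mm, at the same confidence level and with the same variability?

1730

Margin of error scales as 1/√n, so n₂ = n₁·(E₁/E₂)².
n₂ = 191 × (31.6/10.5)² = 191 × 9.057 = 1729.89
Round up: n₂ = 1730.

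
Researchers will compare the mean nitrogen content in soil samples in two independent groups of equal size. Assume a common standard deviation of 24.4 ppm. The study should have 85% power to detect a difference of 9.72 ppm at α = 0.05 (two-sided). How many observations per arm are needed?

For two equal groups, n per group = 2·((z_{α/2} + z_β)·σ/δ)².
z_{α/2} = 1.960; z_β = 1.036 (power 85%).
n = 2 × (2.996 × 24.4 / 9.72)² = 2 × 56.56 = 113.12
Round up: n = 114 per group.

114 per group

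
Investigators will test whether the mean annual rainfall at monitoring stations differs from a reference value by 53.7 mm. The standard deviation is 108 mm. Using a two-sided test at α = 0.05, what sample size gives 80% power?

n = 32

For a one-sample z-test, n = ((z_{α/2} + z_β)·σ/δ)².
z_{α/2} = 1.960 (two-sided α = 0.05); z_β = 0.842 (power 80% → β = 0.2).
n = (2.802 × 108 / 53.7)² = 31.76
Round up: n = 32.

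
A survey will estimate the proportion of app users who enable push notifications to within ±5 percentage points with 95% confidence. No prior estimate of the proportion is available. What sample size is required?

n = 385

For a proportion with margin E = 0.05 at 95% confidence, z = 1.960.
With no prior estimate, use p = 0.5, which maximizes p(1−p) at 0.25.
n = 0.25 × (z/E)² = 0.25 × (1.960/0.05)² = 384.16
Round up: n = 385.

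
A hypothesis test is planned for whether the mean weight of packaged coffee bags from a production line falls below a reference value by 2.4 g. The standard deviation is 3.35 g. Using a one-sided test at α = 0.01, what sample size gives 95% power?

For a one-sample z-test, n = ((z_α + z_β)·σ/δ)².
z_α = 2.326 (one-sided α = 0.01); z_β = 1.645 (power 95% → β = 0.05).
n = (3.971 × 3.35 / 2.4)² = 30.72
Round up: n = 31.

31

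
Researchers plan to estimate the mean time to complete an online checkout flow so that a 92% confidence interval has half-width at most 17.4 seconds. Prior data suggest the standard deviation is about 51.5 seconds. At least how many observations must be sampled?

For a mean, the margin of error is E = z·σ/√n, so n = (zσ/E)².
At 92% confidence, z = 1.751.
n = (1.751 × 51.5 / 17.4)² = 26.86
Round up: n = 27.

27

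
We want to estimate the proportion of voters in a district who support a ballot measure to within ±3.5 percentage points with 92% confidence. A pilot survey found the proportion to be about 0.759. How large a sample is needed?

For a proportion with margin E = 0.035 at 92% confidence, z = 1.751.
n = p̂(1−p̂)(z/E)² = 0.759 × 0.241 × (1.751/0.035)² = 457.82
Round up: n = 458.

n = 458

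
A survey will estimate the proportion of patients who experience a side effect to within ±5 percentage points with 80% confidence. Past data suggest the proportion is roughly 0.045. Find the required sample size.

For a proportion with margin E = 0.05 at 80% confidence, z = 1.282.
n = p̂(1−p̂)(z/E)² = 0.045 × 0.955 × (1.282/0.05)² = 28.25
Round up: n = 29.

29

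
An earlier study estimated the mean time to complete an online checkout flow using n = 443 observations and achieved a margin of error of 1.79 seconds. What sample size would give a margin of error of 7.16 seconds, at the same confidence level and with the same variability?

Margin of error scales as 1/√n, so n₂ = n₁·(E₁/E₂)².
n₂ = 443 × (1.79/7.16)² = 443 × 0.0625 = 27.69
Round up: n₂ = 28.

28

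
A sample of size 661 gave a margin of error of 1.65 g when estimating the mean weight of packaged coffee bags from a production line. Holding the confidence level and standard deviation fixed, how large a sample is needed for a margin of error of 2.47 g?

Margin of error scales as 1/√n, so n₂ = n₁·(E₁/E₂)².
n₂ = 661 × (1.65/2.47)² = 661 × 0.4462 = 294.94
Round up: n₂ = 295.

295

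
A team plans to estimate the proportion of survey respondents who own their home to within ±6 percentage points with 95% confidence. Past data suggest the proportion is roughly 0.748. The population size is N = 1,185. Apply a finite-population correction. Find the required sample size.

173

For a proportion with margin E = 0.06 at 95% confidence, z = 1.960.
n = p̂(1−p̂)(z/E)² = 0.748 × 0.252 × (1.960/0.06)² = 201.15 — call this n₀.
Finite-population correction with N = 1,185: n = n₀ / (1 + (n₀−1)/N) = 201.15 / 1.169 = 172.07
Round up: n = 173.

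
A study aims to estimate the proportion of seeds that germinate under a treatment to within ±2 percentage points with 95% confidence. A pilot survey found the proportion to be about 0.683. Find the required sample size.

2080

For a proportion with margin E = 0.02 at 95% confidence, z = 1.960.
n = p̂(1−p̂)(z/E)² = 0.683 × 0.317 × (1.960/0.02)² = 2079.37
Round up: n = 2080.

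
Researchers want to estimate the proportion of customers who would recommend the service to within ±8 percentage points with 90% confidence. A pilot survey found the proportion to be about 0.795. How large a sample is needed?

69

For a proportion with margin E = 0.08 at 90% confidence, z = 1.645.
n = p̂(1−p̂)(z/E)² = 0.795 × 0.205 × (1.645/0.08)² = 68.91
Round up: n = 69.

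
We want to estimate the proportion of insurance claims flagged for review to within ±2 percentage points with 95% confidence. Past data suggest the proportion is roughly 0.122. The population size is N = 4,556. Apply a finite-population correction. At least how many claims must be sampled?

n = 840

For a proportion with margin E = 0.02 at 95% confidence, z = 1.960.
n = p̂(1−p̂)(z/E)² = 0.122 × 0.878 × (1.960/0.02)² = 1028.74 — call this n₀.
Finite-population correction with N = 4,556: n = n₀ / (1 + (n₀−1)/N) = 1028.74 / 1.226 = 839.10
Round up: n = 840.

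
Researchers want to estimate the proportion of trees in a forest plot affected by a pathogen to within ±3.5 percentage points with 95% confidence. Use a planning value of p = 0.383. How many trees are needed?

For a proportion with margin E = 0.035 at 95% confidence, z = 1.960.
n = p̂(1−p̂)(z/E)² = 0.383 × 0.617 × (1.960/0.035)² = 741.07
Round up: n = 742.

742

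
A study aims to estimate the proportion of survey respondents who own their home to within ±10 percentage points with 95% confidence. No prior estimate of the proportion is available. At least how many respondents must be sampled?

For a proportion with margin E = 0.1 at 95% confidence, z = 1.960.
With no prior estimate, use p = 0.5, which maximizes p(1−p) at 0.25.
n = 0.25 × (z/E)² = 0.25 × (1.960/0.1)² = 96.04
Round up: n = 97.

97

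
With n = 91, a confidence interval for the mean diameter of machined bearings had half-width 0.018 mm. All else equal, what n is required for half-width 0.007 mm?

Margin of error scales as 1/√n, so n₂ = n₁·(E₁/E₂)².
n₂ = 91 × (0.018/0.007)² = 91 × 6.612 = 601.69
Round up: n₂ = 602.

602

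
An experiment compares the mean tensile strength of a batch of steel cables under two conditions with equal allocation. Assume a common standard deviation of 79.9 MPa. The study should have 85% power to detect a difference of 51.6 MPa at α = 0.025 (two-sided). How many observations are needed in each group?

For two equal groups, n per group = 2·((z_{α/2} + z_β)·σ/δ)².
z_{α/2} = 2.241; z_β = 1.036 (power 85%).
n = 2 × (3.277 × 79.9 / 51.6)² = 2 × 25.75 = 51.50
Round up: n = 52 per group.

52 per group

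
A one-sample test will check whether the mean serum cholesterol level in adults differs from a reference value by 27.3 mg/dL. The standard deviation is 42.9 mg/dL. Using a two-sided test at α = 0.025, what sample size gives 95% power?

38

For a one-sample z-test, n = ((z_{α/2} + z_β)·σ/δ)².
z_{α/2} = 2.241 (two-sided α = 0.025); z_β = 1.645 (power 95% → β = 0.05).
n = (3.886 × 42.9 / 27.3)² = 37.29
Round up: n = 38.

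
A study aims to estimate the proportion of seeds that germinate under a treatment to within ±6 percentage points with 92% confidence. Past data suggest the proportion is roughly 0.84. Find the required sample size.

For a proportion with margin E = 0.06 at 92% confidence, z = 1.751.
n = p̂(1−p̂)(z/E)² = 0.84 × 0.16 × (1.751/0.06)² = 114.46
Round up: n = 115.

115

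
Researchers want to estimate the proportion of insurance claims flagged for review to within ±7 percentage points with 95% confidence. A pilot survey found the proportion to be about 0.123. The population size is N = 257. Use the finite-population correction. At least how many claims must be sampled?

64

For a proportion with margin E = 0.07 at 95% confidence, z = 1.960.
n = p̂(1−p̂)(z/E)² = 0.123 × 0.877 × (1.960/0.07)² = 84.57 — call this n₀.
Finite-population correction with N = 257: n = n₀ / (1 + (n₀−1)/N) = 84.57 / 1.325 = 63.83
Round up: n = 64.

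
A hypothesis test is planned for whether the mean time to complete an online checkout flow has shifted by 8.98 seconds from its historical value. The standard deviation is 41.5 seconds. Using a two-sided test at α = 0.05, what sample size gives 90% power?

For a one-sample z-test, n = ((z_{α/2} + z_β)·σ/δ)².
z_{α/2} = 1.960 (two-sided α = 0.05); z_β = 1.282 (power 90% → β = 0.1).
n = (3.242 × 41.5 / 8.98)² = 224.48
Round up: n = 225.

225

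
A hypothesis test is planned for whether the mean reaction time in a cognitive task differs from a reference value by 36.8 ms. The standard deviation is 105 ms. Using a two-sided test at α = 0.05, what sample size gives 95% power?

106

For a one-sample z-test, n = ((z_{α/2} + z_β)·σ/δ)².
z_{α/2} = 1.960 (two-sided α = 0.05); z_β = 1.645 (power 95% → β = 0.05).
n = (3.605 × 105 / 36.8)² = 105.80
Round up: n = 106.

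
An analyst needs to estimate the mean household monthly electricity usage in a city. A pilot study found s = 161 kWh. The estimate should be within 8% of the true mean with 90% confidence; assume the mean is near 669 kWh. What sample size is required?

For a mean, the margin of error is E = z·σ/√n, so n = (zσ/E)².
At 90% confidence, z = 1.645.
E = 8% of 669 = 53.52 kWh.
n = (1.645 × 161 / 53.52)² = 24.49
Round up: n = 25.

25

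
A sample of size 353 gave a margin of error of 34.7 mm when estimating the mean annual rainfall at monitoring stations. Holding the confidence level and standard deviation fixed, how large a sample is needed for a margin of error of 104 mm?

Margin of error scales as 1/√n, so n₂ = n₁·(E₁/E₂)².
n₂ = 353 × (34.7/104)² = 353 × 0.1113 = 39.29
Round up: n₂ = 40.

40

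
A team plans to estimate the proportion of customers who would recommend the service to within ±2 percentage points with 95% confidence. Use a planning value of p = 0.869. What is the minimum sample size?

For a proportion with margin E = 0.02 at 95% confidence, z = 1.960.
n = p̂(1−p̂)(z/E)² = 0.869 × 0.131 × (1.960/0.02)² = 1093.31
Round up: n = 1094.

1094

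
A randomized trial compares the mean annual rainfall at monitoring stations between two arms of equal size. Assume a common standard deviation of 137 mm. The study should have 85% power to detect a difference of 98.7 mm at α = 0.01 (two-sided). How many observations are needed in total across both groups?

102 total

For two equal groups, n per group = 2·((z_{α/2} + z_β)·σ/δ)².
z_{α/2} = 2.576; z_β = 1.036 (power 85%).
n = 2 × (3.612 × 137 / 98.7)² = 2 × 25.14 = 50.28
Round up: n = 51 per group.
Total across both groups: 2 × 51 = 102.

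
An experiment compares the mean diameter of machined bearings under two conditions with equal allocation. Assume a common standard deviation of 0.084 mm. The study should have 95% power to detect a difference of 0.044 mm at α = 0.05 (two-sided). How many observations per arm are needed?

95 per group

For two equal groups, n per group = 2·((z_{α/2} + z_β)·σ/δ)².
z_{α/2} = 1.960; z_β = 1.645 (power 95%).
n = 2 × (3.605 × 0.084 / 0.044)² = 2 × 47.37 = 94.74
Round up: n = 95 per group.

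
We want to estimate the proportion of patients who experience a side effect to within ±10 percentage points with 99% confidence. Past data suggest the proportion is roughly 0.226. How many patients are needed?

For a proportion with margin E = 0.1 at 99% confidence, z = 2.576.
n = p̂(1−p̂)(z/E)² = 0.226 × 0.774 × (2.576/0.1)² = 116.08
Round up: n = 117.

117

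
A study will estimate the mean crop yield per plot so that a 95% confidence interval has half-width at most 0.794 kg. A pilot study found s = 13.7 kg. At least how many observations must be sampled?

1144

For a mean, the margin of error is E = z·σ/√n, so n = (zσ/E)².
At 95% confidence, z = 1.960.
n = (1.960 × 13.7 / 0.794)² = 1143.70
Round up: n = 1144.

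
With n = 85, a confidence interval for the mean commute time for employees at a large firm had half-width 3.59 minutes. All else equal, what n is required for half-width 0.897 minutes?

Margin of error scales as 1/√n, so n₂ = n₁·(E₁/E₂)².
n₂ = 85 × (3.59/0.897)² = 85 × 16.02 = 1361.70
Round up: n₂ = 1362.

1362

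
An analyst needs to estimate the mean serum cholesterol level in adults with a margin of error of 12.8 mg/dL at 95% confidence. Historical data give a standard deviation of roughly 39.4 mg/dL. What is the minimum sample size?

For a mean, the margin of error is E = z·σ/√n, so n = (zσ/E)².
At 95% confidence, z = 1.960.
n = (1.960 × 39.4 / 12.8)² = 36.40
Round up: n = 37.

37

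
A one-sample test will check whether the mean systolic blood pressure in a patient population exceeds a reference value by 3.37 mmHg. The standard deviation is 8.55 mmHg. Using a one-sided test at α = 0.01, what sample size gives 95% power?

For a one-sample z-test, n = ((z_α + z_β)·σ/δ)².
z_α = 2.326 (one-sided α = 0.01); z_β = 1.645 (power 95% → β = 0.05).
n = (3.971 × 8.55 / 3.37)² = 101.50
Round up: n = 102.

102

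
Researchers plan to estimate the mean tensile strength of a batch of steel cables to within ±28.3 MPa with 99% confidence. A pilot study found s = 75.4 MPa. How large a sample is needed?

For a mean, the margin of error is E = z·σ/√n, so n = (zσ/E)².
At 99% confidence, z = 2.576.
n = (2.576 × 75.4 / 28.3)² = 47.10
Round up: n = 48.

n = 48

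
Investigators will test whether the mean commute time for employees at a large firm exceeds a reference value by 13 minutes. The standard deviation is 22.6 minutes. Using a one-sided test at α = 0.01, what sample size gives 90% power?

For a one-sample z-test, n = ((z_α + z_β)·σ/δ)².
z_α = 2.326 (one-sided α = 0.01); z_β = 1.282 (power 90% → β = 0.1).
n = (3.608 × 22.6 / 13)² = 39.34
Round up: n = 40.

n = 40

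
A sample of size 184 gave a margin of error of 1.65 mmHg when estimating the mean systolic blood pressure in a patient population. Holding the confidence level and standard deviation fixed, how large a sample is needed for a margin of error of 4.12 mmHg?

n = 30

Margin of error scales as 1/√n, so n₂ = n₁·(E₁/E₂)².
n₂ = 184 × (1.65/4.12)² = 184 × 0.1604 = 29.51
Round up: n₂ = 30.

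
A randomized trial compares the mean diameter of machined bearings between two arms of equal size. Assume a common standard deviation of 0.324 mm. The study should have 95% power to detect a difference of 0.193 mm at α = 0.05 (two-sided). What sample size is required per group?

For two equal groups, n per group = 2·((z_{α/2} + z_β)·σ/δ)².
z_{α/2} = 1.960; z_β = 1.645 (power 95%).
n = 2 × (3.605 × 0.324 / 0.193)² = 2 × 36.63 = 73.26
Round up: n = 74 per group.

74 per group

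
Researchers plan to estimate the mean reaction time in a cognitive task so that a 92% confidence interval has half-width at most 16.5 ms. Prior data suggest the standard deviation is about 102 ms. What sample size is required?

118

For a mean, the margin of error is E = z·σ/√n, so n = (zσ/E)².
At 92% confidence, z = 1.751.
n = (1.751 × 102 / 16.5)² = 117.17
Round up: n = 118.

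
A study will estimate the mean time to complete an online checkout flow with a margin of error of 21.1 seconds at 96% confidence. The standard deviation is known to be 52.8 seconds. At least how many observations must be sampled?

For a mean, the margin of error is E = z·σ/√n, so n = (zσ/E)².
At 96% confidence, z = 2.054.
n = (2.054 × 52.8 / 21.1)² = 26.42
Round up: n = 27.

27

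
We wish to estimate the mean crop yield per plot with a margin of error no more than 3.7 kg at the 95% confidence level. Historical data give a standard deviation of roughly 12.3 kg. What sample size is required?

For a mean, the margin of error is E = z·σ/√n, so n = (zσ/E)².
At 95% confidence, z = 1.960.
n = (1.960 × 12.3 / 3.7)² = 42.45
Round up: n = 43.

43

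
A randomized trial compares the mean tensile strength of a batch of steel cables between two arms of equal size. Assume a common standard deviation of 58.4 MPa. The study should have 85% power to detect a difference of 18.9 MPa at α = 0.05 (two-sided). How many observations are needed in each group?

For two equal groups, n per group = 2·((z_{α/2} + z_β)·σ/δ)².
z_{α/2} = 1.960; z_β = 1.036 (power 85%).
n = 2 × (2.996 × 58.4 / 18.9)² = 2 × 85.70 = 171.40
Round up: n = 172 per group.

172 per group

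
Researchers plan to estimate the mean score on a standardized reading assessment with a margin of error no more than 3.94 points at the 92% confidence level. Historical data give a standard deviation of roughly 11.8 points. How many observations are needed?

For a mean, the margin of error is E = z·σ/√n, so n = (zσ/E)².
At 92% confidence, z = 1.751.
n = (1.751 × 11.8 / 3.94)² = 27.50
Round up: n = 28.

28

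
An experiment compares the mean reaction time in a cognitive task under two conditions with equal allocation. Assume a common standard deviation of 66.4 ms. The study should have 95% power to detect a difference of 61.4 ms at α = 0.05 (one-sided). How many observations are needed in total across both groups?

52 total

For two equal groups, n per group = 2·((z_α + z_β)·σ/δ)².
z_α = 1.645; z_β = 1.645 (power 95%).
n = 2 × (3.290 × 66.4 / 61.4)² = 2 × 12.66 = 25.32
Round up: n = 26 per group.
Total across both groups: 2 × 26 = 52.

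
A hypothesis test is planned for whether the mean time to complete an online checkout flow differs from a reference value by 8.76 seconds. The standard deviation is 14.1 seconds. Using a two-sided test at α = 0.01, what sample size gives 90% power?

39

For a one-sample z-test, n = ((z_{α/2} + z_β)·σ/δ)².
z_{α/2} = 2.576 (two-sided α = 0.01); z_β = 1.282 (power 90% → β = 0.1).
n = (3.858 × 14.1 / 8.76)² = 38.56
Round up: n = 39.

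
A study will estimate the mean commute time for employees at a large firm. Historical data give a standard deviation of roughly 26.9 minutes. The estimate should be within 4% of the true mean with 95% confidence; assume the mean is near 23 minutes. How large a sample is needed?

3285

For a mean, the margin of error is E = z·σ/√n, so n = (zσ/E)².
At 95% confidence, z = 1.960.
E = 4% of 23 = 0.92 minutes.
n = (1.960 × 26.9 / 0.92)² = 3284.29
Round up: n = 3285.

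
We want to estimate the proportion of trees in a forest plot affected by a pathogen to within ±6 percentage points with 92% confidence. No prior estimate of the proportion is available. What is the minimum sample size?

For a proportion with margin E = 0.06 at 92% confidence, z = 1.751.
With no prior estimate, use p = 0.5, which maximizes p(1−p) at 0.25.
n = 0.25 × (z/E)² = 0.25 × (1.751/0.06)² = 212.92
Round up: n = 213.

213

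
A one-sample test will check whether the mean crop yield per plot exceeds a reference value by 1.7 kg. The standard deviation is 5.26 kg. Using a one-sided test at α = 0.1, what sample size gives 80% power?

44

For a one-sample z-test, n = ((z_α + z_β)·σ/δ)².
z_α = 1.282 (one-sided α = 0.1); z_β = 0.842 (power 80% → β = 0.2).
n = (2.124 × 5.26 / 1.7)² = 43.19
Round up: n = 44.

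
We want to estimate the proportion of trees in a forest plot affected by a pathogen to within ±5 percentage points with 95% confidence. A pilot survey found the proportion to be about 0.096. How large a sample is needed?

134

For a proportion with margin E = 0.05 at 95% confidence, z = 1.960.
n = p̂(1−p̂)(z/E)² = 0.096 × 0.904 × (1.960/0.05)² = 133.36
Round up: n = 134.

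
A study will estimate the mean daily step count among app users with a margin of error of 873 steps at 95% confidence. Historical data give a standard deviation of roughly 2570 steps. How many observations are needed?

For a mean, the margin of error is E = z·σ/√n, so n = (zσ/E)².
At 95% confidence, z = 1.960.
n = (1.960 × 2570 / 873)² = 33.29
Round up: n = 34.

n = 34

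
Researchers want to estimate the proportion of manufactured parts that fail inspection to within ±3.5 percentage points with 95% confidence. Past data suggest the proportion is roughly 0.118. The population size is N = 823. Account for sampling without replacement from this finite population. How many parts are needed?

234

For a proportion with margin E = 0.035 at 95% confidence, z = 1.960.
n = p̂(1−p̂)(z/E)² = 0.118 × 0.882 × (1.960/0.035)² = 326.38 — call this n₀.
Finite-population correction with N = 823: n = n₀ / (1 + (n₀−1)/N) = 326.38 / 1.395 = 233.96
Round up: n = 234.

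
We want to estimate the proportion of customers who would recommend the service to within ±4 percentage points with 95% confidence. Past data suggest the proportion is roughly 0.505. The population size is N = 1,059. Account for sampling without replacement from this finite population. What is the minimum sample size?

n = 384

For a proportion with margin E = 0.04 at 95% confidence, z = 1.960.
n = p̂(1−p̂)(z/E)² = 0.505 × 0.495 × (1.960/0.04)² = 600.19 — call this n₀.
Finite-population correction with N = 1,059: n = n₀ / (1 + (n₀−1)/N) = 600.19 / 1.566 = 383.26
Round up: n = 384.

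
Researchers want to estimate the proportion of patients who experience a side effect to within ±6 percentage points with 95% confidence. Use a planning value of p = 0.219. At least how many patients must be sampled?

n = 183

For a proportion with margin E = 0.06 at 95% confidence, z = 1.960.
n = p̂(1−p̂)(z/E)² = 0.219 × 0.781 × (1.960/0.06)² = 182.52
Round up: n = 183.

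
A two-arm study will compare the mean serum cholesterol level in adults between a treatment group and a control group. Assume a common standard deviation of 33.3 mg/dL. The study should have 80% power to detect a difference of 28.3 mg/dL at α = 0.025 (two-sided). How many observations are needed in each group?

For two equal groups, n per group = 2·((z_{α/2} + z_β)·σ/δ)².
z_{α/2} = 2.241; z_β = 0.842 (power 80%).
n = 2 × (3.083 × 33.3 / 28.3)² = 2 × 13.16 = 26.32
Round up: n = 27 per group.

27 per group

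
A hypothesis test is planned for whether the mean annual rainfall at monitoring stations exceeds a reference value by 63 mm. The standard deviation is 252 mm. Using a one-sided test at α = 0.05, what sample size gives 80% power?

n = 99

For a one-sample z-test, n = ((z_α + z_β)·σ/δ)².
z_α = 1.645 (one-sided α = 0.05); z_β = 0.842 (power 80% → β = 0.2).
n = (2.487 × 252 / 63)² = 98.96
Round up: n = 99.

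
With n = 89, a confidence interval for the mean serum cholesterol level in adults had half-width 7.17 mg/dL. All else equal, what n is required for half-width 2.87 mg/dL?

Margin of error scales as 1/√n, so n₂ = n₁·(E₁/E₂)².
n₂ = 89 × (7.17/2.87)² = 89 × 6.241 = 555.45
Round up: n₂ = 556.

556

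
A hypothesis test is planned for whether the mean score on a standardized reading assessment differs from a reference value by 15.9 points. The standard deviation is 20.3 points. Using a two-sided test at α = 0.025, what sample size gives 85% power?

18

For a one-sample z-test, n = ((z_{α/2} + z_β)·σ/δ)².
z_{α/2} = 2.241 (two-sided α = 0.025); z_β = 1.036 (power 85% → β = 0.15).
n = (3.277 × 20.3 / 15.9)² = 17.50
Round up: n = 18.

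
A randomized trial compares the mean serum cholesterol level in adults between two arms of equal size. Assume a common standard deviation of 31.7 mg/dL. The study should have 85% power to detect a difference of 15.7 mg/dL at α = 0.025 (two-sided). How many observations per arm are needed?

88 per group

For two equal groups, n per group = 2·((z_{α/2} + z_β)·σ/δ)².
z_{α/2} = 2.241; z_β = 1.036 (power 85%).
n = 2 × (3.277 × 31.7 / 15.7)² = 2 × 43.78 = 87.56
Round up: n = 88 per group.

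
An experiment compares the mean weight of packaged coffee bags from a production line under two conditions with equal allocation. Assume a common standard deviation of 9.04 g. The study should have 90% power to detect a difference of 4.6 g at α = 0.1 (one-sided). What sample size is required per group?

For two equal groups, n per group = 2·((z_α + z_β)·σ/δ)².
z_α = 1.282; z_β = 1.282 (power 90%).
n = 2 × (2.564 × 9.04 / 4.6)² = 2 × 25.39 = 50.78
Round up: n = 51 per group.

51 per group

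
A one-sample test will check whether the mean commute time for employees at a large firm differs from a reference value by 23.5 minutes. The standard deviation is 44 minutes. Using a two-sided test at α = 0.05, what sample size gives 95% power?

46

For a one-sample z-test, n = ((z_{α/2} + z_β)·σ/δ)².
z_{α/2} = 1.960 (two-sided α = 0.05); z_β = 1.645 (power 95% → β = 0.05).
n = (3.605 × 44 / 23.5)² = 45.56
Round up: n = 46.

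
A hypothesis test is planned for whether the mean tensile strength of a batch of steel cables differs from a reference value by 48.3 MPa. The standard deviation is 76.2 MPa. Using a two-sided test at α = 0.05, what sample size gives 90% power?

For a one-sample z-test, n = ((z_{α/2} + z_β)·σ/δ)².
z_{α/2} = 1.960 (two-sided α = 0.05); z_β = 1.282 (power 90% → β = 0.1).
n = (3.242 × 76.2 / 48.3)² = 26.16
Round up: n = 27.

n = 27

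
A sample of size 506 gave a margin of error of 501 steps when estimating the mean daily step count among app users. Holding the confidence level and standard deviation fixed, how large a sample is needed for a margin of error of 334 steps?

Margin of error scales as 1/√n, so n₂ = n₁·(E₁/E₂)².
n₂ = 506 × (501/334)² = 506 × 2.25 = 1138.50
Round up: n₂ = 1139.

1139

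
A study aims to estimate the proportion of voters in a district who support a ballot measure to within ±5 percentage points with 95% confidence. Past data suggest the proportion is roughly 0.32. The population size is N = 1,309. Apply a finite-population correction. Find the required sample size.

For a proportion with margin E = 0.05 at 95% confidence, z = 1.960.
n = p̂(1−p̂)(z/E)² = 0.32 × 0.68 × (1.960/0.05)² = 334.37 — call this n₀.
Finite-population correction with N = 1,309: n = n₀ / (1 + (n₀−1)/N) = 334.37 / 1.255 = 266.43
Round up: n = 267.

267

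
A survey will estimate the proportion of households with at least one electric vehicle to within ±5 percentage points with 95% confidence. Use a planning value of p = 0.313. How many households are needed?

For a proportion with margin E = 0.05 at 95% confidence, z = 1.960.
n = p̂(1−p̂)(z/E)² = 0.313 × 0.687 × (1.960/0.05)² = 330.43
Round up: n = 331.

n = 331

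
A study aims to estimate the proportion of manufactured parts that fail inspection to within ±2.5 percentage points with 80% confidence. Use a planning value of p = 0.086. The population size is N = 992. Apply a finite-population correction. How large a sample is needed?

n = 172

For a proportion with margin E = 0.025 at 80% confidence, z = 1.282.
n = p̂(1−p̂)(z/E)² = 0.086 × 0.914 × (1.282/0.025)² = 206.70 — call this n₀.
Finite-population correction with N = 992: n = n₀ / (1 + (n₀−1)/N) = 206.70 / 1.207 = 171.25
Round up: n = 172.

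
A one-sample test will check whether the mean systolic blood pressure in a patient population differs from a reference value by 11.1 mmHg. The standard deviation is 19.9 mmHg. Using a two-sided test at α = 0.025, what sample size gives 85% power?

35

For a one-sample z-test, n = ((z_{α/2} + z_β)·σ/δ)².
z_{α/2} = 2.241 (two-sided α = 0.025); z_β = 1.036 (power 85% → β = 0.15).
n = (3.277 × 19.9 / 11.1)² = 34.52
Round up: n = 35.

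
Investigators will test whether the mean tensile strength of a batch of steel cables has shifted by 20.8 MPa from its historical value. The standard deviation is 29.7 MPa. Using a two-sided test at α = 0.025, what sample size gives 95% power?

For a one-sample z-test, n = ((z_{α/2} + z_β)·σ/δ)².
z_{α/2} = 2.241 (two-sided α = 0.025); z_β = 1.645 (power 95% → β = 0.05).
n = (3.886 × 29.7 / 20.8)² = 30.79
Round up: n = 31.

31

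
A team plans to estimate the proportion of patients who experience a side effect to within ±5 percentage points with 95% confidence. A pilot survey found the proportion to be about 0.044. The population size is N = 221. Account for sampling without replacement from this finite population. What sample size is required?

51

For a proportion with margin E = 0.05 at 95% confidence, z = 1.960.
n = p̂(1−p̂)(z/E)² = 0.044 × 0.956 × (1.960/0.05)² = 64.64 — call this n₀.
Finite-population correction with N = 221: n = n₀ / (1 + (n₀−1)/N) = 64.64 / 1.288 = 50.19
Round up: n = 51.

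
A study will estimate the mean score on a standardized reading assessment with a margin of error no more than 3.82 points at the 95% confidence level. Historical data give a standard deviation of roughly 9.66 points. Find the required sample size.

n = 25

For a mean, the margin of error is E = z·σ/√n, so n = (zσ/E)².
At 95% confidence, z = 1.960.
n = (1.960 × 9.66 / 3.82)² = 24.57
Round up: n = 25.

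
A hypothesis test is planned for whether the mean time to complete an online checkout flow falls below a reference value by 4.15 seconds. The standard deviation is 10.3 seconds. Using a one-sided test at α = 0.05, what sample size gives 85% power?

For a one-sample z-test, n = ((z_α + z_β)·σ/δ)².
z_α = 1.645 (one-sided α = 0.05); z_β = 1.036 (power 85% → β = 0.15).
n = (2.681 × 10.3 / 4.15)² = 44.28
Round up: n = 45.

n = 45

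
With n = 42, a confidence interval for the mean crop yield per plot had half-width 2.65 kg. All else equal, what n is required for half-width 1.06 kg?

n = 263

Margin of error scales as 1/√n, so n₂ = n₁·(E₁/E₂)².
n₂ = 42 × (2.65/1.06)² = 42 × 6.25 = 262.50
Round up: n₂ = 263.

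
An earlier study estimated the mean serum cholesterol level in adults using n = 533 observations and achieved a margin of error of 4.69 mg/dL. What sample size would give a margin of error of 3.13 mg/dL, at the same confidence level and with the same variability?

1197

Margin of error scales as 1/√n, so n₂ = n₁·(E₁/E₂)².
n₂ = 533 × (4.69/3.13)² = 533 × 2.245 = 1196.59
Round up: n₂ = 1197.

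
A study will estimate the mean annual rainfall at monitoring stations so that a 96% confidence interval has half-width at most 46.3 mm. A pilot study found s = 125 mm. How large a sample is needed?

n = 31

For a mean, the margin of error is E = z·σ/√n, so n = (zσ/E)².
At 96% confidence, z = 2.054.
n = (2.054 × 125 / 46.3)² = 30.75
Round up: n = 31.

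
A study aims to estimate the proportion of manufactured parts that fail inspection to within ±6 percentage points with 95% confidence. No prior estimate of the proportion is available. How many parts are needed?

267

For a proportion with margin E = 0.06 at 95% confidence, z = 1.960.
With no prior estimate, use p = 0.5, which maximizes p(1−p) at 0.25.
n = 0.25 × (z/E)² = 0.25 × (1.960/0.06)² = 266.78
Round up: n = 267.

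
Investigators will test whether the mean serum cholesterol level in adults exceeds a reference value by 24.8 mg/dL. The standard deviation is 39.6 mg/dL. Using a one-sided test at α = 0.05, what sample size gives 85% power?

n = 19

For a one-sample z-test, n = ((z_α + z_β)·σ/δ)².
z_α = 1.645 (one-sided α = 0.05); z_β = 1.036 (power 85% → β = 0.15).
n = (2.681 × 39.6 / 24.8)² = 18.33
Round up: n = 19.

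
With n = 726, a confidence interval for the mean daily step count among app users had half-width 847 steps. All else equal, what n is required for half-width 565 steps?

1632

Margin of error scales as 1/√n, so n₂ = n₁·(E₁/E₂)².
n₂ = 726 × (847/565)² = 726 × 2.247 = 1631.32
Round up: n₂ = 1632.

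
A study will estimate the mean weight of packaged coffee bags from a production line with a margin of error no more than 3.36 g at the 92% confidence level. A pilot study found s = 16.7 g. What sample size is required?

For a mean, the margin of error is E = z·σ/√n, so n = (zσ/E)².
At 92% confidence, z = 1.751.
n = (1.751 × 16.7 / 3.36)² = 75.74
Round up: n = 76.

76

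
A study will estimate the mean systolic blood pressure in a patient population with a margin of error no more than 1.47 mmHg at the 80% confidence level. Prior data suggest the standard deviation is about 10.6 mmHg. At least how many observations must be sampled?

For a mean, the margin of error is E = z·σ/√n, so n = (zσ/E)².
At 80% confidence, z = 1.282.
n = (1.282 × 10.6 / 1.47)² = 85.46
Round up: n = 86.

86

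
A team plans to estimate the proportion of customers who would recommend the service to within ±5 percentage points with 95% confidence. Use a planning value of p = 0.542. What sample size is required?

For a proportion with margin E = 0.05 at 95% confidence, z = 1.960.
n = p̂(1−p̂)(z/E)² = 0.542 × 0.458 × (1.960/0.05)² = 381.45
Round up: n = 382.

382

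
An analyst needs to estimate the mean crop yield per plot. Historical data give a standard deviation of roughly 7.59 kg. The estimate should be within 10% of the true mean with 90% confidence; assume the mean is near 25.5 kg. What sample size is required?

24

For a mean, the margin of error is E = z·σ/√n, so n = (zσ/E)².
At 90% confidence, z = 1.645.
E = 10% of 25.5 = 2.55 kg.
n = (1.645 × 7.59 / 2.55)² = 23.97
Round up: n = 24.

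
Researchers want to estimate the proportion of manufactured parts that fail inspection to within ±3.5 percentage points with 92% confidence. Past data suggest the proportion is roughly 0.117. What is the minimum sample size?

259

For a proportion with margin E = 0.035 at 92% confidence, z = 1.751.
n = p̂(1−p̂)(z/E)² = 0.117 × 0.883 × (1.751/0.035)² = 258.57
Round up: n = 259.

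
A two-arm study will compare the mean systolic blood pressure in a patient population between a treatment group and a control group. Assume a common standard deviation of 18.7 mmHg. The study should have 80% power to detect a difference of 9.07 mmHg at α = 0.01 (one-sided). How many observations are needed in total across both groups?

172 total

For two equal groups, n per group = 2·((z_α + z_β)·σ/δ)².
z_α = 2.326; z_β = 0.842 (power 80%).
n = 2 × (3.168 × 18.7 / 9.07)² = 2 × 42.66 = 85.32
Round up: n = 86 per group.
Total across both groups: 2 × 86 = 172.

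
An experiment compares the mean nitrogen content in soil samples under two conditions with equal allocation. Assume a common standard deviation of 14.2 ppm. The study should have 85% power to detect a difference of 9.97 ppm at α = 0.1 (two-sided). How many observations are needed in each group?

For two equal groups, n per group = 2·((z_{α/2} + z_β)·σ/δ)².
z_{α/2} = 1.645; z_β = 1.036 (power 85%).
n = 2 × (2.681 × 14.2 / 9.97)² = 2 × 14.58 = 29.16
Round up: n = 30 per group.

30 per group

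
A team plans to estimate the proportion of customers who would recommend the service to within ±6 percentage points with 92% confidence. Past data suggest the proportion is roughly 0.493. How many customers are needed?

n = 213

For a proportion with margin E = 0.06 at 92% confidence, z = 1.751.
n = p̂(1−p̂)(z/E)² = 0.493 × 0.507 × (1.751/0.06)² = 212.88
Round up: n = 213.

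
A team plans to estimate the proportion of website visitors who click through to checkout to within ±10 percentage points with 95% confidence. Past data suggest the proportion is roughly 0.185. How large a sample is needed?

58

For a proportion with margin E = 0.1 at 95% confidence, z = 1.960.
n = p̂(1−p̂)(z/E)² = 0.185 × 0.815 × (1.960/0.1)² = 57.92
Round up: n = 58.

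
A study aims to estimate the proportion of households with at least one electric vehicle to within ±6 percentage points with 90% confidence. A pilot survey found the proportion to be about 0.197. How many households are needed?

For a proportion with margin E = 0.06 at 90% confidence, z = 1.645.
n = p̂(1−p̂)(z/E)² = 0.197 × 0.803 × (1.645/0.06)² = 118.91
Round up: n = 119.

119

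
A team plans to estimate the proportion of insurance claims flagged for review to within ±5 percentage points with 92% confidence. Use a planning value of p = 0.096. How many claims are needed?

For a proportion with margin E = 0.05 at 92% confidence, z = 1.751.
n = p̂(1−p̂)(z/E)² = 0.096 × 0.904 × (1.751/0.05)² = 106.43
Round up: n = 107.

107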